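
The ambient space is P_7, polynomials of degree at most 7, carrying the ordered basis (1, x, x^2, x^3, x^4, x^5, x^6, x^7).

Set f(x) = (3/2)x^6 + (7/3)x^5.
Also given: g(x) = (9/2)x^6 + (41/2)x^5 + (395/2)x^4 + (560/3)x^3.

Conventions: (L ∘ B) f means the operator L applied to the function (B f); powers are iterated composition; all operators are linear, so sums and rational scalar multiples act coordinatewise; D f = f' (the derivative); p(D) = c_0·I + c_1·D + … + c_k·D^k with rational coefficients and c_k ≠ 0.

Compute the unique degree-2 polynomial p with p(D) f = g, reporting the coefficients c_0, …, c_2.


p(D) = 3·I + (3/2)·D + 4·D^2, i.e. c_0 = 3, c_1 = 3/2, c_2 = 4

D^0 f = (3/2)x^6 + (7/3)x^5
D^1 f = 9x^5 + (35/3)x^4
D^2 f = 45x^4 + (140/3)x^3
matching coefficients of g against c_0 f + c_1 Df + … from the top degree down determines the c_i
solution: c_0 = 3, c_1 = 3/2, c_2 = 4


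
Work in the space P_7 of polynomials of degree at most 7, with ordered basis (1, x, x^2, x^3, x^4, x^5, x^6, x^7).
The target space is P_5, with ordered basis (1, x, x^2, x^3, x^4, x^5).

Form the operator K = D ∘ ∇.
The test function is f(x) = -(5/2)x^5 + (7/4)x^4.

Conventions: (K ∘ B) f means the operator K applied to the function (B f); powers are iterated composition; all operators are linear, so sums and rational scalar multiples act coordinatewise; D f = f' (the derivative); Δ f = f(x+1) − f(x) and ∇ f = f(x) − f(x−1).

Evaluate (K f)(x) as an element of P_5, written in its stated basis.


g(x) = -50x^3 + 96x^2 - 71x + 39/2

∇ f = -(25/2)x^4 + 32x^3 - (71/2)x^2 + (39/2)x - 17/4
D ∇ f = -50x^3 + 96x^2 - 71x + 39/2


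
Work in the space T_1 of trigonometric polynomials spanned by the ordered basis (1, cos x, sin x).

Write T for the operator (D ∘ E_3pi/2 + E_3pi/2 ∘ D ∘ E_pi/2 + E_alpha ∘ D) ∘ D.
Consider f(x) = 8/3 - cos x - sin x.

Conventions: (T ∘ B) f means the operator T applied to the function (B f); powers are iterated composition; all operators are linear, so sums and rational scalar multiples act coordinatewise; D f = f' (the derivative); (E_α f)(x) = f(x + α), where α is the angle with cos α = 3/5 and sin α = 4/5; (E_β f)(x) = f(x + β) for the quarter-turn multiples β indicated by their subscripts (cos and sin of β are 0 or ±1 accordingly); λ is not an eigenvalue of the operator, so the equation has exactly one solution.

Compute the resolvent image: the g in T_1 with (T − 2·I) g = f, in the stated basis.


write g with unknown coordinates in the stated basis and equate coefficients in (T − 2·I) g = f
solving from the highest basis element down gives g = -4/3 + (19/65)cos x + (17/65)sin x
check: T g = -(27/65)cos x - (31/65)sin x
so T g − 2·g = 8/3 - cos x - sin x = f ✓

g(x) = -4/3 + (19/65)cos x + (17/65)sin x


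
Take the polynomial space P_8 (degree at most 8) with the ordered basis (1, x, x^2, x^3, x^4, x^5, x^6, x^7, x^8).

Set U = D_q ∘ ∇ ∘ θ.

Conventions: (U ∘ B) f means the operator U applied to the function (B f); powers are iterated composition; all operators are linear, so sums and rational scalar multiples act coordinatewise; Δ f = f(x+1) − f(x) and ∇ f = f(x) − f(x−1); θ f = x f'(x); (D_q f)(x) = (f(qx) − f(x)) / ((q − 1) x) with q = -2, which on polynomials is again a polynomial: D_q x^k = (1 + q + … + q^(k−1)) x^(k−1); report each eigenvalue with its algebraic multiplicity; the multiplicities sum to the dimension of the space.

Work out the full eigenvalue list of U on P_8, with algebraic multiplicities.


image of 1: 0
image of x: 0
image of x^2: 4
image of x^3: -9x - 9
image of x^4: 48x^2 + 24x + 16
image of x^5: -125x^3 - 150x^2 - 50x - 25
image of x^6: 396x^4 + 450x^3 + 360x^2 + 90x + 36
image of x^7: -1029x^5 - 1617x^4 - 1225x^3 - 735x^2 - 147x - 49
image of x^8: 2752x^6 + 4704x^5 + 4928x^4 + 2800x^3 + 1344x^2 + 224x + 64
the matrix is upper triangular; its diagonal is (0, 0, 0, 0, 0, 0, 0, 0, 0)
for a triangular matrix the eigenvalues are the diagonal entries, with algebraic multiplicity their repetition count

λ = 0 (multiplicity 9)


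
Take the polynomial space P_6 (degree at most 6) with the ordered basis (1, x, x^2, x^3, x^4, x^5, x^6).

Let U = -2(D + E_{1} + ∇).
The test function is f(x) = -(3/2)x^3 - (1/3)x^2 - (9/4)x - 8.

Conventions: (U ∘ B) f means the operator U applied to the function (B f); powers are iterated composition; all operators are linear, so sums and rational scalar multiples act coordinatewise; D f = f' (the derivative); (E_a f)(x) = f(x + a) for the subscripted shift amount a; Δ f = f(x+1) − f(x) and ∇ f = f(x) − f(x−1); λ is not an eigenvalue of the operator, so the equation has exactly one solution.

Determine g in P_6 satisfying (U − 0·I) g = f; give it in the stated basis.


write g with unknown coordinates in the stated basis and equate coefficients in (U − 0·I) g = f
solving from the highest basis element down gives g = (3/4)x^3 - (79/12)x^2 + (325/8)x - 955/8
check: U g = -(3/2)x^3 - (1/3)x^2 - (9/4)x - 8
so U g − 0·g = -(3/2)x^3 - (1/3)x^2 - (9/4)x - 8 = f ✓

the image equals g(x) = (3/4)x^3 - (79/12)x^2 + (325/8)x - 955/8


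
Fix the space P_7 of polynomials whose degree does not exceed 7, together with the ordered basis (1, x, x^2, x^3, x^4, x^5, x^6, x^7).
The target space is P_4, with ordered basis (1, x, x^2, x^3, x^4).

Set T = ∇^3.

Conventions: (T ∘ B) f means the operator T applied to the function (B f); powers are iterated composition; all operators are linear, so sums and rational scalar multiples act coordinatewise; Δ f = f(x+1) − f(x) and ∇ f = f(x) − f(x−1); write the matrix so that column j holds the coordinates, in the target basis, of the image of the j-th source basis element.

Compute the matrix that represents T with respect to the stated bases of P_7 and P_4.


the matrix is [[0, 0, 0, 6, -36, 150, -540, 1806]; [0, 0, 0, 0, 24, -180, 900, -3780]; [0, 0, 0, 0, 0, 60, -540, 3150]; [0, 0, 0, 0, 0, 0, 120, -1260]; [0, 0, 0, 0, 0, 0, 0, 210]] (rows listed top to bottom)

image of 1: 0
image of x: 0
image of x^2: 0
image of x^3: 6
image of x^4: 24x - 36
image of x^5: 60x^2 - 180x + 150
image of x^6: 120x^3 - 540x^2 + 900x - 540
image of x^7: 210x^4 - 1260x^3 + 3150x^2 - 3780x + 1806
each image's coordinates form column j of the matrix


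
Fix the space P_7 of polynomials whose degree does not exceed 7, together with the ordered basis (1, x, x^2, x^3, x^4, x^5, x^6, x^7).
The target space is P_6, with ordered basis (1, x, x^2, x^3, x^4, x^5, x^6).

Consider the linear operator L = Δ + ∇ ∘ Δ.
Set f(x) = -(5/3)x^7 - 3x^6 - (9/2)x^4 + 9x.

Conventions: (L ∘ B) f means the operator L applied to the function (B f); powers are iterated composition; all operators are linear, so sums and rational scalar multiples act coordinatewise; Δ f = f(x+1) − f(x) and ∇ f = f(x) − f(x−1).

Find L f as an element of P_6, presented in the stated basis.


Δ f = -(35/3)x^6 - 53x^5 - (310/3)x^4 - (409/3)x^3 - 107x^2 - (143/3)x - 1/6
Δ f = -(35/3)x^6 - 53x^5 - (310/3)x^4 - (409/3)x^3 - 107x^2 - (143/3)x - 1/6
∇ Δ f = -70x^5 - 90x^4 - (350/3)x^3 - 144x^2 - (70/3)x - 15
(Δ + ∇ ∘ Δ) f = -(35/3)x^6 - 123x^5 - (580/3)x^4 - 253x^3 - 251x^2 - 71x - 91/6

the result is g(x) = -(35/3)x^6 - 123x^5 - (580/3)x^4 - 253x^3 - 251x^2 - 71x - 91/6


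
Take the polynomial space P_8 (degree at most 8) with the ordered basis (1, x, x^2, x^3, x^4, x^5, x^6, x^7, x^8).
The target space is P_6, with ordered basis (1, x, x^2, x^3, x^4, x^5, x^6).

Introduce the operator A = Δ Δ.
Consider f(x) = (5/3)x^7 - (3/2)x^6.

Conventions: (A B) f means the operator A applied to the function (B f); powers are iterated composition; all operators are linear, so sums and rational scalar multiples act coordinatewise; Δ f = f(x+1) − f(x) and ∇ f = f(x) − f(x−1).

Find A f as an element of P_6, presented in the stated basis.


Δ f = (35/3)x^6 + 26x^5 + (215/6)x^4 + (85/3)x^3 + (25/2)x^2 + (8/3)x + 1/6
Δ Δ f = 70x^5 + 305x^4 + (1910/3)x^3 + 735x^2 + (1360/3)x + 117

the result is g(x) = 70x^5 + 305x^4 + (1910/3)x^3 + 735x^2 + (1360/3)x + 117


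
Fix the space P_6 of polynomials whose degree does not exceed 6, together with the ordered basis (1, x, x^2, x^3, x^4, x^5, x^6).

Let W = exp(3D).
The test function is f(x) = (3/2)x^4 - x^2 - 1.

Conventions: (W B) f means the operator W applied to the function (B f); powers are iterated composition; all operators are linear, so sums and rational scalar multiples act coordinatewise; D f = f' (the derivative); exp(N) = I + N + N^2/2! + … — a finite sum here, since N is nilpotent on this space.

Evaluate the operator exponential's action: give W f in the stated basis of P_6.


the image equals g(x) = (3/2)x^4 + 18x^3 + 80x^2 + 156x + 223/2

order-1 term: 18x^3 - 6x
order-2 term: 81x^2 - 9
order-3 term: 162x
order-4 term: 243/2
the series for exp(3D) f terminates at order 4
exp(3D) f = (3/2)x^4 + 18x^3 + 80x^2 + 156x + 223/2


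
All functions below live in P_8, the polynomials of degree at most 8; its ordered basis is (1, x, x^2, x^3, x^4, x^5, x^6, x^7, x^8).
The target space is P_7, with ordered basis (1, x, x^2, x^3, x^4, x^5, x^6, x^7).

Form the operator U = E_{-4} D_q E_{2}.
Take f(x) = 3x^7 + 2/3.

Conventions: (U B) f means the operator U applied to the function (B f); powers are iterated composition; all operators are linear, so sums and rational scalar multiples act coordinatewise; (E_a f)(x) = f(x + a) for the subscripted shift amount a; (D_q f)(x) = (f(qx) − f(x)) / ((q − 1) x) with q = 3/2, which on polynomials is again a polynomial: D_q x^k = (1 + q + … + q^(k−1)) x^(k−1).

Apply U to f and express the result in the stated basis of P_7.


the result is g(x) = (6177/64)x^6 - (23097/16)x^5 + (36123/4)x^4 - 30237x^3 + 57132x^2 - 57744x + 24384

E_{2} f = 3x^7 + 42x^6 + 252x^5 + 840x^4 + 1680x^3 + 2016x^2 + 1344x + 1154/3
D_q E_{2} f = (6177/64)x^6 + (13965/16)x^5 + (13293/4)x^4 + 6825x^3 + 7980x^2 + 5040x + 1344
E_{-4} D_q E_{2} f = (6177/64)x^6 - (23097/16)x^5 + (36123/4)x^4 - 30237x^3 + 57132x^2 - 57744x + 24384


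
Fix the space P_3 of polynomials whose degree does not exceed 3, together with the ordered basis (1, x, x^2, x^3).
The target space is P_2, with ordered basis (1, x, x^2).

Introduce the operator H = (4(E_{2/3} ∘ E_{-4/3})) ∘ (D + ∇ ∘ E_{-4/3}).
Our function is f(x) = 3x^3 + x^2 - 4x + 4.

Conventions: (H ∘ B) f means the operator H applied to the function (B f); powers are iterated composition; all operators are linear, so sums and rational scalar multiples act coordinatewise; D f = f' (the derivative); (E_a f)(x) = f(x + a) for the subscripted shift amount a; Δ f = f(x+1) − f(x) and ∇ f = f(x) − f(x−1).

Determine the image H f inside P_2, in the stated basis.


the result is g(x) = 72x^2 - 212x + 560/3

D f = 9x^2 + 2x - 4
E_{-4/3} f = 3x^3 - 11x^2 + (28/3)x + 4
∇ E_{-4/3} f = 9x^2 - 31x + 70/3
(D + ∇ ∘ E_{-4/3}) f = 18x^2 - 29x + 58/3
E_{-4/3} (D + ∇ ∘ E_{-4/3}) f = 18x^2 - 77x + 90
E_{2/3} E_{-4/3} (D + ∇ ∘ E_{-4/3}) f = 18x^2 - 53x + 140/3
(4(E_{2/3} ∘ E_{-4/3})) (D + ∇ ∘ E_{-4/3}) f = 72x^2 - 212x + 560/3


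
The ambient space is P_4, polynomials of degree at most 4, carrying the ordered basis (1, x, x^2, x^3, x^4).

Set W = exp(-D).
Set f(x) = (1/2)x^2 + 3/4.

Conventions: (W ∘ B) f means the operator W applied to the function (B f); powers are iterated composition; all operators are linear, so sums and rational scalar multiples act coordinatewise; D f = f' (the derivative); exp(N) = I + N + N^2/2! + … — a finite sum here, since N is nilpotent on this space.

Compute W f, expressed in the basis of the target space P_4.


order-1 term: -x
order-2 term: 1/2
the series for exp(-D) f terminates at order 2
exp(-D) f = (1/2)x^2 - x + 5/4

g(x) = (1/2)x^2 - x + 5/4


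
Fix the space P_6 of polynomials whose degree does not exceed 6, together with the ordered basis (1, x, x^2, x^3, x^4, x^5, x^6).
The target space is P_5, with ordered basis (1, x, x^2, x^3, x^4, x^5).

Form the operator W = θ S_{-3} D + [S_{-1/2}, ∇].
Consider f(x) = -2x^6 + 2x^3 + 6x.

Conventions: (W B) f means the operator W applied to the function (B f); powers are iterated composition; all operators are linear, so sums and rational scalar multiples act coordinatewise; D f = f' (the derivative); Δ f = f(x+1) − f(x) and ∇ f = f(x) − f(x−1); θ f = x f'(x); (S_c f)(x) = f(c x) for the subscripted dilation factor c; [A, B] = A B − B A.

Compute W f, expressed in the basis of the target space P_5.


the result is g(x) = (233289/16)x^5 + (45/32)x^4 + (45/8)x^3 + (3753/32)x^2 + (135/16)x + 423/32

D f = -12x^5 + 6x^2 + 6
S_{-3} D f = 2916x^5 + 54x^2 + 6
θ S_{-3} D f = 14580x^5 + 108x^2
∇ f = -12x^5 + 30x^4 - 40x^3 + 36x^2 - 18x + 10
S_{-1/2} ∇ f = (3/8)x^5 + (15/8)x^4 + 5x^3 + 9x^2 + 9x + 10
S_{-1/2} f = -(1/32)x^6 - (1/4)x^3 - 3x
∇ S_{-1/2} f = -(3/16)x^5 + (15/32)x^4 - (5/8)x^3 - (9/32)x^2 + (9/16)x - 103/32
[S_{-1/2}, ∇] f = (9/16)x^5 + (45/32)x^4 + (45/8)x^3 + (297/32)x^2 + (135/16)x + 423/32
(θ S_{-3} D + [S_{-1/2}, ∇]) f = (233289/16)x^5 + (45/32)x^4 + (45/8)x^3 + (3753/32)x^2 + (135/16)x + 423/32


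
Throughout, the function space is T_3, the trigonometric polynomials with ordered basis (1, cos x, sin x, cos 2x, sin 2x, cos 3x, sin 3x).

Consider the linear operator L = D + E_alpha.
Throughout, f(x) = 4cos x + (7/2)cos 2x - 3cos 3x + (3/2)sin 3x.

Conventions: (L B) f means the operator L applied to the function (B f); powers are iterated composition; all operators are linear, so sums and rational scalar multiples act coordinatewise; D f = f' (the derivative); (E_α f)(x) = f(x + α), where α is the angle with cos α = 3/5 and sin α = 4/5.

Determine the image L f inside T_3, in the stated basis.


D f = -4sin x - 7sin 2x + (9/2)cos 3x + 9sin 3x
E_alpha f = (12/5)cos x - (16/5)sin x - (49/50)cos 2x - (84/25)sin 2x + (417/125)cos 3x - (87/250)sin 3x
(D + E_alpha) f = (12/5)cos x - (36/5)sin x - (49/50)cos 2x - (259/25)sin 2x + (1959/250)cos 3x + (2163/250)sin 3x

g(x) = (12/5)cos x - (36/5)sin x - (49/50)cos 2x - (259/25)sin 2x + (1959/250)cos 3x + (2163/250)sin 3x


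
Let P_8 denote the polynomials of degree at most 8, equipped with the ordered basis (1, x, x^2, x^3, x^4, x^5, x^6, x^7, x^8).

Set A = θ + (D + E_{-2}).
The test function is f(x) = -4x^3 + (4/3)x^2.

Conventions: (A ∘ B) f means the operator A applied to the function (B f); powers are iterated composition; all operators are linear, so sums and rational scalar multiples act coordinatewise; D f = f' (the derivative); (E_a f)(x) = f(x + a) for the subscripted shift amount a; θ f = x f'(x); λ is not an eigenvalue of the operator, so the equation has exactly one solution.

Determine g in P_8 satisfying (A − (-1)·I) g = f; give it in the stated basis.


write g with unknown coordinates in the stated basis and equate coefficients in (A − (-1)·I) g = f
solving from the highest basis element down gives g = -(4/5)x^3 - (4/15)x^2 + (136/45)x - 52/45
check: A g = -(16/5)x^3 + (8/5)x^2 - (136/45)x + 52/45
so A g − (-1)·g = -4x^3 + (4/3)x^2 = f ✓

g(x) = -(4/5)x^3 - (4/15)x^2 + (136/45)x - 52/45


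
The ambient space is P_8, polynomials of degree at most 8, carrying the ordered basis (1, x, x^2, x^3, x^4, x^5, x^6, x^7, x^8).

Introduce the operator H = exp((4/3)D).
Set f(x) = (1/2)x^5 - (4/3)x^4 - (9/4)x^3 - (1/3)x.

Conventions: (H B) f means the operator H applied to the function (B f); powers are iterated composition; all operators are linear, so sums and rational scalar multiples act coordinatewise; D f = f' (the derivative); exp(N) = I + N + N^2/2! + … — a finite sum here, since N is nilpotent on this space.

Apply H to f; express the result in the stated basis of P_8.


order-1 term: (10/3)x^4 - (64/9)x^3 - 9x^2 - 4/9
order-2 term: (80/9)x^3 - (128/9)x^2 - 12x
order-3 term: (320/27)x^2 - (1024/81)x - 16/3
order-4 term: (640/81)x - 1024/243
order-5 term: 512/243
the series for exp((4/3)D) f terminates at order 5
exp((4/3)D) f = (1/2)x^5 + 2x^4 - (17/36)x^3 - (307/27)x^2 - (461/27)x - 1916/243

the image equals g(x) = (1/2)x^5 + 2x^4 - (17/36)x^3 - (307/27)x^2 - (461/27)x - 1916/243


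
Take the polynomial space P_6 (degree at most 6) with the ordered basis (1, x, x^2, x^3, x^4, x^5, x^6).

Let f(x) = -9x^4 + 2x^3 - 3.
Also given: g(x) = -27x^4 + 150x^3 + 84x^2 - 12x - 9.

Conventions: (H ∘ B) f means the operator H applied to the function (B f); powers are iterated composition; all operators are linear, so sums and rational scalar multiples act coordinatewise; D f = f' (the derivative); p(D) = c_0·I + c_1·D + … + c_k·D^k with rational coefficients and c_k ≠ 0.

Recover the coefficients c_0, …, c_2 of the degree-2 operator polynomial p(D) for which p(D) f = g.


D^0 f = -9x^4 + 2x^3 - 3
D^1 f = -36x^3 + 6x^2
D^2 f = -108x^2 + 12x
matching coefficients of g against c_0 f + c_1 Df + … from the top degree down determines the c_i
solution: c_0 = 3, c_1 = -4, c_2 = -1

p(D) = 3·I − 4·D − D^2, i.e. c_0 = 3, c_1 = -4, c_2 = -1


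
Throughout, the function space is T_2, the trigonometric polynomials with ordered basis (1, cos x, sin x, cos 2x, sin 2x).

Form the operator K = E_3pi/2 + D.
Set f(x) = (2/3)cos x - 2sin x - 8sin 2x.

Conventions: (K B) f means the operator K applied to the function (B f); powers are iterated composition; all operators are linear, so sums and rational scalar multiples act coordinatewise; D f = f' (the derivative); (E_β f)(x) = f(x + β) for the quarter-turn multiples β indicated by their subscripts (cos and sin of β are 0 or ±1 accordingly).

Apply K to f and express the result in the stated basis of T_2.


g(x) = -16cos 2x + 8sin 2x

E_3pi/2 f = 2cos x + (2/3)sin x + 8sin 2x
D f = -2cos x - (2/3)sin x - 16cos 2x
(E_3pi/2 + D) f = -16cos 2x + 8sin 2x


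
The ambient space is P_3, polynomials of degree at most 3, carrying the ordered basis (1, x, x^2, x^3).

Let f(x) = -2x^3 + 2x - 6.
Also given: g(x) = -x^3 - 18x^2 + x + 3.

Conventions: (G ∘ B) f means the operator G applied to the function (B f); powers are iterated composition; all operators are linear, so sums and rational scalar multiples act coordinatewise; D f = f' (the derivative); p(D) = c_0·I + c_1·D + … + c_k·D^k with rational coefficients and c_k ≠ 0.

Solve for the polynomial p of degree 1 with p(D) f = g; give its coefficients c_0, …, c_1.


c_0 = 1/2, c_1 = 3

D^0 f = -2x^3 + 2x - 6
D^1 f = -6x^2 + 2
matching coefficients of g against c_0 f + c_1 Df + … from the top degree down determines the c_i
solution: c_0 = 1/2, c_1 = 3


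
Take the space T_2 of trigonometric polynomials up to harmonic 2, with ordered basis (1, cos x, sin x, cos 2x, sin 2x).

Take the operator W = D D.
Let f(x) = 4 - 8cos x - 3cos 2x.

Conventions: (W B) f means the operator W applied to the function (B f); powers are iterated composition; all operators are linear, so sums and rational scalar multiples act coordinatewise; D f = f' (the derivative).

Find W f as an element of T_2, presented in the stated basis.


D f = 8sin x + 6sin 2x
D D f = 8cos x + 12cos 2x

the result is g(x) = 8cos x + 12cos 2x


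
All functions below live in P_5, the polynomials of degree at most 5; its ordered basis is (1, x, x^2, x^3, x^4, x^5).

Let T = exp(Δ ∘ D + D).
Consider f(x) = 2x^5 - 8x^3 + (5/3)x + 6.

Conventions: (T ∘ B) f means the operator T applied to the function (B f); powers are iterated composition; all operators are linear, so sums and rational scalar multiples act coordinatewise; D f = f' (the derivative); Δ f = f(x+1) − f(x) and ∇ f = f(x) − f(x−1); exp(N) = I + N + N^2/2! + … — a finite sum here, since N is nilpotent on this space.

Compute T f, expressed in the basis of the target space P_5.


order-1 term: 10x^4 + 40x^3 + 36x^2 - 8x - 37/3
order-2 term: 20x^3 + 120x^2 + 216x + 112
order-3 term: 20x^2 + 120x + 172
order-4 term: 10x + 40
order-5 term: 2
the series for exp(Δ ∘ D + D) f terminates at order 5
exp(Δ ∘ D + D) f = 2x^5 + 10x^4 + 52x^3 + 176x^2 + (1019/3)x + 959/3

g(x) = 2x^5 + 10x^4 + 52x^3 + 176x^2 + (1019/3)x + 959/3


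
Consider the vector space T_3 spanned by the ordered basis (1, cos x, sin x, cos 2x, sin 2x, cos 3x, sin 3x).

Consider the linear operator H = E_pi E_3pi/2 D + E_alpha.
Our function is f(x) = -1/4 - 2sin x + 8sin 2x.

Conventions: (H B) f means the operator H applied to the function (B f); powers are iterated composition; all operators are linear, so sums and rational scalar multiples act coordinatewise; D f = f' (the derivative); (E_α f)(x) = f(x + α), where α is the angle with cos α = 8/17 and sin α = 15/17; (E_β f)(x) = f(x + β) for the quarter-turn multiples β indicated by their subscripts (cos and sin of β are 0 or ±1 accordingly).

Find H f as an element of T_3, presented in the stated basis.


the image equals g(x) = -1/4 - (30/17)cos x + (18/17)sin x - (2704/289)cos 2x - (1288/289)sin 2x

D f = -2cos x + 16cos 2x
E_3pi/2 D f = -2sin x - 16cos 2x
E_pi E_3pi/2 D f = 2sin x - 16cos 2x
E_alpha f = -1/4 - (30/17)cos x - (16/17)sin x + (1920/289)cos 2x - (1288/289)sin 2x
(E_pi E_3pi/2 D + E_alpha) f = -1/4 - (30/17)cos x + (18/17)sin x - (2704/289)cos 2x - (1288/289)sin 2x


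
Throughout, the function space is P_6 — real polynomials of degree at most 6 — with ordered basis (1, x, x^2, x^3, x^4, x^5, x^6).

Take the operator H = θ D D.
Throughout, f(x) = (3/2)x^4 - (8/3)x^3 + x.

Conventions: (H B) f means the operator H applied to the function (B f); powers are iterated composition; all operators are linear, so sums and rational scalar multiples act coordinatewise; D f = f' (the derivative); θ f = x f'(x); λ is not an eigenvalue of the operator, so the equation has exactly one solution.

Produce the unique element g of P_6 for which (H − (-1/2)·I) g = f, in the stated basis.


write g with unknown coordinates in the stated basis and equate coefficients in (H − (-1/2)·I) g = f
solving from the highest basis element down gives g = 3x^4 - (16/3)x^3 - 144x^2 + 66x
check: H g = 72x^2 - 32x
so H g − (-1/2)·g = (3/2)x^4 - (8/3)x^3 + x = f ✓

the image equals g(x) = 3x^4 - (16/3)x^3 - 144x^2 + 66x


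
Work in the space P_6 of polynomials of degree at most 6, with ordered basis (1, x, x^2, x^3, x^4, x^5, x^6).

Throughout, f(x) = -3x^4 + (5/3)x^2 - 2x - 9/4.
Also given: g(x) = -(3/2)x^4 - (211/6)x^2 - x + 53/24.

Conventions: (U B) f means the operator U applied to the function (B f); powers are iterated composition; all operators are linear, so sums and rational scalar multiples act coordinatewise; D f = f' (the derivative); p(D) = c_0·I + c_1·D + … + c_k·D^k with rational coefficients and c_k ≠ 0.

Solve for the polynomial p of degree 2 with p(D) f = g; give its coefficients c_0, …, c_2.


c_0 = 1/2, c_1 = 0, c_2 = 1

D^0 f = -3x^4 + (5/3)x^2 - 2x - 9/4
D^1 f = -12x^3 + (10/3)x - 2
D^2 f = -36x^2 + 10/3
matching coefficients of g against c_0 f + c_1 Df + … from the top degree down determines the c_i
solution: c_0 = 1/2, c_1 = 0, c_2 = 1


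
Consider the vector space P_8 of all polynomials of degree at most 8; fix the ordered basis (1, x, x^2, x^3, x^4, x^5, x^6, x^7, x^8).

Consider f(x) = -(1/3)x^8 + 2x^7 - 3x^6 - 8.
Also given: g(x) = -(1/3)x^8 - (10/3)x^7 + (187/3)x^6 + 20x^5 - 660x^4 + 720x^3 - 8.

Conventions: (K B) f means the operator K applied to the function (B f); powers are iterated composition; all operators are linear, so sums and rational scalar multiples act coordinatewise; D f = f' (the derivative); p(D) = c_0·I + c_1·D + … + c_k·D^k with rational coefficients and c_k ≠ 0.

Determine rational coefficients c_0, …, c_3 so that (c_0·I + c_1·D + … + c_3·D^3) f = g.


D^0 f = -(1/3)x^8 + 2x^7 - 3x^6 - 8
D^1 f = -(8/3)x^7 + 14x^6 - 18x^5
D^2 f = -(56/3)x^6 + 84x^5 - 90x^4
D^3 f = -112x^5 + 420x^4 - 360x^3
matching coefficients of g against c_0 f + c_1 Df + … from the top degree down determines the c_i
solution: c_0 = 1, c_1 = 2, c_2 = -2, c_3 = -2

p(D) = I + 2·D − 2·D^2 − 2·D^3, i.e. c_0 = 1, c_1 = 2, c_2 = -2, c_3 = -2


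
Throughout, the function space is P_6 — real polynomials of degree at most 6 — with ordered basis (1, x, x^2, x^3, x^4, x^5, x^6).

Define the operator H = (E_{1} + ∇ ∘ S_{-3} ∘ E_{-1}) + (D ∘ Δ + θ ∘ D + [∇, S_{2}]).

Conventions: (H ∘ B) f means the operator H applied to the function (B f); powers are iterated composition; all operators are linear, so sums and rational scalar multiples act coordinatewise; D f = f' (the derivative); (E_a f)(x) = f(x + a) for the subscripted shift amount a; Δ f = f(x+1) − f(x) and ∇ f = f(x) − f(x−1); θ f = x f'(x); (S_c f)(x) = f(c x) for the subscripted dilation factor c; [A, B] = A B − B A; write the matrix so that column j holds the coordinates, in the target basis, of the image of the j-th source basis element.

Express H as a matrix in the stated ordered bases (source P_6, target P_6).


image of 1: 1
image of x: x - 1
image of x^2: x^2 + 26x - 3
image of x^3: x^3 - 60x^2 + 18x + 2
image of x^4: x^4 + 372x^3 - 216x^2 + 180x - 25
image of x^5: x^5 - 1110x^4 + 600x^3 - 490x^2 + 100x + 4
image of x^6: x^6 + 4602x^5 - 4320x^4 + 6060x^3 - 2850x^2 + 1002x - 119
each image's coordinates form column j of the matrix

the matrix is [[1, -1, -3, 2, -25, 4, -119]; [0, 1, 26, 18, 180, 100, 1002]; [0, 0, 1, -60, -216, -490, -2850]; [0, 0, 0, 1, 372, 600, 6060]; [0, 0, 0, 0, 1, -1110, -4320]; [0, 0, 0, 0, 0, 1, 4602]; [0, 0, 0, 0, 0, 0, 1]] (rows listed top to bottom)


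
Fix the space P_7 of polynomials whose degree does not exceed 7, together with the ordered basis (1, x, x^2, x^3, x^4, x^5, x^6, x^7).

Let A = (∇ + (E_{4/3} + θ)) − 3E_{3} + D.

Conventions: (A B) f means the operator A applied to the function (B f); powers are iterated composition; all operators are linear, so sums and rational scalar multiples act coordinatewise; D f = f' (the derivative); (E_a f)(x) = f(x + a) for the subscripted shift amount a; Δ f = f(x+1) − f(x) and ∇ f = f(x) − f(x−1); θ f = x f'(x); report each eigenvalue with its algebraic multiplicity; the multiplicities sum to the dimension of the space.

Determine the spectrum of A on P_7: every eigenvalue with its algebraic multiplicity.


image of 1: -2
image of x: -x - 17/3
image of x^2: -(34/3)x - 236/9
image of x^3: x^3 - 17x^2 - (236/3)x - 2096/27
image of x^4: 2x^4 - (68/3)x^3 - (472/3)x^2 - (8384/27)x - 19508/81
image of x^5: 3x^5 - (85/3)x^4 - (2360/9)x^3 - (20960/27)x^2 - (97540/81)x - 175880/243
image of x^6: 4x^6 - 34x^5 - (1180/3)x^4 - (41920/27)x^3 - (97540/27)x^2 - (351760/81)x - 1590956/729
image of x^7: 5x^7 - (119/3)x^6 - (1652/3)x^5 - (73360/27)x^4 - (682780/81)x^3 - (1231160/81)x^2 - (11136692/729)x - 14330336/2187
the matrix is upper triangular; its diagonal is (-2, -1, 0, 1, 2, 3, 4, 5)
for a triangular matrix the eigenvalues are the diagonal entries, with algebraic multiplicity their repetition count

λ = -2 (multiplicity 1), λ = -1 (multiplicity 1), λ = 0 (multiplicity 1), λ = 1 (multiplicity 1), λ = 2 (multiplicity 1), λ = 3 (multiplicity 1), λ = 4 (multiplicity 1), λ = 5 (multiplicity 1)


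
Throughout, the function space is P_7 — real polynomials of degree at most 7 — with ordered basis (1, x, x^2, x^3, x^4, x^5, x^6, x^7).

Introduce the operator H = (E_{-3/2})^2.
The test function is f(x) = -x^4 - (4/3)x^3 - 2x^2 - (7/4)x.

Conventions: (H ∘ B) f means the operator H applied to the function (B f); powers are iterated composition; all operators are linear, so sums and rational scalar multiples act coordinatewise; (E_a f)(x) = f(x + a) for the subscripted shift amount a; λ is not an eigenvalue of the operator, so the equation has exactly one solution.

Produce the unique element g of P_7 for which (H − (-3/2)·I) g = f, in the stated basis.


write g with unknown coordinates in the stated basis and equate coefficients in (H − (-3/2)·I) g = f
solving from the highest basis element down gives g = -(2/5)x^4 - (184/75)x^3 - (124/125)x^2 + (7669/1250)x - 8133/3125
check: H g = -(2/5)x^4 + (176/75)x^3 - (64/125)x^2 - (13691/1250)x + 24399/6250
so H g − (-3/2)·g = -x^4 - (4/3)x^3 - 2x^2 - (7/4)x = f ✓

the result is g(x) = -(2/5)x^4 - (184/75)x^3 - (124/125)x^2 + (7669/1250)x - 8133/3125


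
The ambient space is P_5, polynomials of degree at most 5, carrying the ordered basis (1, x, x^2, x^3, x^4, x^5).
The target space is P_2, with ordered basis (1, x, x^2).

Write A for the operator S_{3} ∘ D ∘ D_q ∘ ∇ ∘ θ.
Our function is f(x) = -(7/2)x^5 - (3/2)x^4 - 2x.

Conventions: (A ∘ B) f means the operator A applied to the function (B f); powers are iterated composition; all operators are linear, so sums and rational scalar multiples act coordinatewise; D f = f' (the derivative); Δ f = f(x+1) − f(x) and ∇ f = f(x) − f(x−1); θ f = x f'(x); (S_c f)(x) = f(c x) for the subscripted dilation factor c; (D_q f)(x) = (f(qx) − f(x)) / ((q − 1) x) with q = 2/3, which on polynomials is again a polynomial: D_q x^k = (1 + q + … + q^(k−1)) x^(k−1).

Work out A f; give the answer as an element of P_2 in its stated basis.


the result is g(x) = -(11375/2)x^2 + (5738/3)x - 695/3

θ f = -(35/2)x^5 - 6x^4 - 2x
∇ θ f = -(175/2)x^4 + 151x^3 - 139x^2 + (127/2)x - 27/2
D_q (∇ ∘ θ) f = -(11375/54)x^3 + (2869/9)x^2 - (695/3)x + 127/2
D D_q (∇ ∘ θ) f = -(11375/18)x^2 + (5738/9)x - 695/3
S_{3} D D_q (∇ ∘ θ) f = -(11375/2)x^2 + (5738/3)x - 695/3


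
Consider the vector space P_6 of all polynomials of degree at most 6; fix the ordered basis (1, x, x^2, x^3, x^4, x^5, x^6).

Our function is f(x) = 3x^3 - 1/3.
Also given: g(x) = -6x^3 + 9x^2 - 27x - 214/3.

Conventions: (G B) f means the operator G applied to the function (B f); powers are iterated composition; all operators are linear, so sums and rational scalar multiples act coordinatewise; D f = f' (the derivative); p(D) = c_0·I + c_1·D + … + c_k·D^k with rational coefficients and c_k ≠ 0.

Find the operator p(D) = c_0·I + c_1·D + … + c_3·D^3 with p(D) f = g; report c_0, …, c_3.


D^0 f = 3x^3 - 1/3
D^1 f = 9x^2
D^2 f = 18x
D^3 f = 18
matching coefficients of g against c_0 f + c_1 Df + … from the top degree down determines the c_i
solution: c_0 = -2, c_1 = 1, c_2 = -3/2, c_3 = -4

c_0 = -2, c_1 = 1, c_2 = -3/2, c_3 = -4


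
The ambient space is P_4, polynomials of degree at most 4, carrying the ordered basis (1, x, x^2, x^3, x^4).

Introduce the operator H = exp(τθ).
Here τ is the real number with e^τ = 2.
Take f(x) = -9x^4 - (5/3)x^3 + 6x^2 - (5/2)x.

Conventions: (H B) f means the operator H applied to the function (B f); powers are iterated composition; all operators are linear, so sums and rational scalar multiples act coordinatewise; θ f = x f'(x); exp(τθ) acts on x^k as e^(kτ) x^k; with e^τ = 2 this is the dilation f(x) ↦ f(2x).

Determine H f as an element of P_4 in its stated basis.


exp(τθ) x^k = e^(kτ) x^k; with e^τ = 2 this sends x^k to 2^k x^k
x ↦ 2 x
x^2 ↦ 4 x^2
x^3 ↦ 8 x^3
x^4 ↦ 16 x^4
applying this coordinatewise to f: exp(τθ) f = -144x^4 - (40/3)x^3 + 24x^2 - 5x

g(x) = -144x^4 - (40/3)x^3 + 24x^2 - 5x


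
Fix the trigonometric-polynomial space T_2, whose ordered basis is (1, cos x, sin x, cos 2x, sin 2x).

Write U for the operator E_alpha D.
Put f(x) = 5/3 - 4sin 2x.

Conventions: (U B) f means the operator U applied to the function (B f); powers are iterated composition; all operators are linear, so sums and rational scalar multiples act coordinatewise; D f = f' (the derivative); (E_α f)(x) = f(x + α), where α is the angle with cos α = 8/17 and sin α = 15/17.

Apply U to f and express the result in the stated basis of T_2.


the result is g(x) = (1288/289)cos 2x + (1920/289)sin 2x

D f = -8cos 2x
E_alpha D f = (1288/289)cos 2x + (1920/289)sin 2x


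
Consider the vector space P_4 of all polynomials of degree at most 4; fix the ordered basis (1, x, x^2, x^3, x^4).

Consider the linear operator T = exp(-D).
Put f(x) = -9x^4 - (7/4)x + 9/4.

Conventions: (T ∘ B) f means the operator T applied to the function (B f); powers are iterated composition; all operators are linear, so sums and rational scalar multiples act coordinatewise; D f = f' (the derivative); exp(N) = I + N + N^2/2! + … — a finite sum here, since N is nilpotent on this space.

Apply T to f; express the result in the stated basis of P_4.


order-1 term: 36x^3 + 7/4
order-2 term: -54x^2
order-3 term: 36x
order-4 term: -9
the series for exp(-D) f terminates at order 4
exp(-D) f = -9x^4 + 36x^3 - 54x^2 + (137/4)x - 5

the image equals g(x) = -9x^4 + 36x^3 - 54x^2 + (137/4)x - 5


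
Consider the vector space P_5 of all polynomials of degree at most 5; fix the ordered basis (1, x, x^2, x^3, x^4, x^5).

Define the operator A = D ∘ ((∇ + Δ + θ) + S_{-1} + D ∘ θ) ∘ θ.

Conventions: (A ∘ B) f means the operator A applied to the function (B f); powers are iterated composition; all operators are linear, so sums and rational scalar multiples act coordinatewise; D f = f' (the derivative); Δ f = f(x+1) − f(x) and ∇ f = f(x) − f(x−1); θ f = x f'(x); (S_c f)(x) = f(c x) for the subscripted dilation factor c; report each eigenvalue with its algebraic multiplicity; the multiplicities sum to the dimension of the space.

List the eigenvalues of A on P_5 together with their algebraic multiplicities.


image of 1: 0
image of x: 0
image of x^2: 12x + 16
image of x^3: 18x^2 + 90x
image of x^4: 80x^3 + 288x^2 + 32
image of x^5: 100x^4 + 700x^3 + 200x
the matrix is upper triangular; its diagonal is (0, 0, 0, 0, 0, 0)
for a triangular matrix the eigenvalues are the diagonal entries, with algebraic multiplicity their repetition count

λ = 0 (multiplicity 6)


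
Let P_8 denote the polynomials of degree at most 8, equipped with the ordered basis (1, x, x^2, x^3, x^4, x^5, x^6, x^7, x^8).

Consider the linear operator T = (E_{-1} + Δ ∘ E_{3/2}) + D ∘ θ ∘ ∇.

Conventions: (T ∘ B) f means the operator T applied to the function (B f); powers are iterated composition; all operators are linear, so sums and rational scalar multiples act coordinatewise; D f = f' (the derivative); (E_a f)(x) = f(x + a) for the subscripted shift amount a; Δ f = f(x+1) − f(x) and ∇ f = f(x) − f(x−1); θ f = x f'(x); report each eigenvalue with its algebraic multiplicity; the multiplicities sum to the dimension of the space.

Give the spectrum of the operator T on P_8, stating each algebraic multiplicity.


image of 1: 1
image of x: x
image of x^2: x^2 + 7
image of x^3: x^3 + 27x + 33/4
image of x^4: x^4 + 66x^2 + 21x + 39
image of x^5: x^5 + 130x^3 + (45/2)x^2 + 215x + 1345/16
image of x^6: x^6 + 225x^4 - 15x^3 + 705x^2 + (3795/8)x + 959/4
image of x^7: x^7 + 357x^5 - (525/4)x^4 + 1785x^3 + (24885/16)x^2 + (6881/4)x + 37457/64
image of x^8: x^8 + 532x^6 - 378x^5 + 3850x^4 + (7735/2)x^3 + 7049x^2 + (37009/8)x + 6037/4
the matrix is upper triangular; its diagonal is (1, 1, 1, 1, 1, 1, 1, 1, 1)
for a triangular matrix the eigenvalues are the diagonal entries, with algebraic multiplicity their repetition count

λ = 1 (multiplicity 9)


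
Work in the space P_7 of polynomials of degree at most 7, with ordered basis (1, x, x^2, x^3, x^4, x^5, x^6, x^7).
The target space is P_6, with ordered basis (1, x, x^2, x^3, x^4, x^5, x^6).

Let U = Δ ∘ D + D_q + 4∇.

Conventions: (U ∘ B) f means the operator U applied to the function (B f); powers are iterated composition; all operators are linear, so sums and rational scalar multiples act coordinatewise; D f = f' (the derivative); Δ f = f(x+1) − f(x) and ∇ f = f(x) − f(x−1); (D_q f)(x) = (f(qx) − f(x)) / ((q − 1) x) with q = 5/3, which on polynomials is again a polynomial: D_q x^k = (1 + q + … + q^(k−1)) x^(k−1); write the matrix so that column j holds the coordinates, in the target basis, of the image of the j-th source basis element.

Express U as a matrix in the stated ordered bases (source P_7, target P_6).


the matrix is [[0, 5, -2, 7, 0, 9, 2, 11]; [0, 0, 32/3, -6, 28, 0, 54, 14]; [0, 0, 0, 157/9, -12, 70, 0, 189]; [0, 0, 0, 0, 704/27, -20, 140, 0]; [0, 0, 0, 0, 0, 3061/81, -30, 245]; [0, 0, 0, 0, 0, 0, 13280/243, -42]; [0, 0, 0, 0, 0, 0, 0, 58381/729]] (rows listed top to bottom)

image of 1: 0
image of x: 5
image of x^2: (32/3)x - 2
image of x^3: (157/9)x^2 - 6x + 7
image of x^4: (704/27)x^3 - 12x^2 + 28x
image of x^5: (3061/81)x^4 - 20x^3 + 70x^2 + 9
image of x^6: (13280/243)x^5 - 30x^4 + 140x^3 + 54x + 2
image of x^7: (58381/729)x^6 - 42x^5 + 245x^4 + 189x^2 + 14x + 11
each image's coordinates form column j of the matrix


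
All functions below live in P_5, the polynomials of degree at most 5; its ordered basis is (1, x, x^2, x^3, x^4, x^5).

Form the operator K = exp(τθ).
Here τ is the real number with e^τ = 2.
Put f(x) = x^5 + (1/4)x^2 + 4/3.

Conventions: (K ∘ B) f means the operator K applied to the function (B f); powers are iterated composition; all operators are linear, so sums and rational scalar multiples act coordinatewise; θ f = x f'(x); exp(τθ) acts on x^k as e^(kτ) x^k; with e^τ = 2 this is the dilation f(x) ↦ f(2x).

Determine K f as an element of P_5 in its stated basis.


exp(τθ) x^k = e^(kτ) x^k; with e^τ = 2 this sends x^k to 2^k x^k
x^2 ↦ 4 x^2
x^5 ↦ 32 x^5
applying this coordinatewise to f: exp(τθ) f = 32x^5 + x^2 + 4/3

the image equals g(x) = 32x^5 + x^2 + 4/3


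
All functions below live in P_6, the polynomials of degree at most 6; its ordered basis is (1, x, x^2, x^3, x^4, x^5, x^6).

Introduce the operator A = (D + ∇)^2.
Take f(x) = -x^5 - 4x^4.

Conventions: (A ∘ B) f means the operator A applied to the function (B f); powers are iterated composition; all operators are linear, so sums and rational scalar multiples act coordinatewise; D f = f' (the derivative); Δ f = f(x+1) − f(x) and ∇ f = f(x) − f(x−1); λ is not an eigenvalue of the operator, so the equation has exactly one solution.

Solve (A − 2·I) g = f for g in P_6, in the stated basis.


write g with unknown coordinates in the stated basis and equate coefficients in (A − 2·I) g = f
solving from the highest basis element down gives g = (1/2)x^5 + 2x^4 + 20x^3 + 18x^2 + (439/2)x - 36
check: A g = 40x^3 + 36x^2 + 439x - 72
so A g − 2·g = -x^5 - 4x^4 = f ✓

the result is g(x) = (1/2)x^5 + 2x^4 + 20x^3 + 18x^2 + (439/2)x - 36


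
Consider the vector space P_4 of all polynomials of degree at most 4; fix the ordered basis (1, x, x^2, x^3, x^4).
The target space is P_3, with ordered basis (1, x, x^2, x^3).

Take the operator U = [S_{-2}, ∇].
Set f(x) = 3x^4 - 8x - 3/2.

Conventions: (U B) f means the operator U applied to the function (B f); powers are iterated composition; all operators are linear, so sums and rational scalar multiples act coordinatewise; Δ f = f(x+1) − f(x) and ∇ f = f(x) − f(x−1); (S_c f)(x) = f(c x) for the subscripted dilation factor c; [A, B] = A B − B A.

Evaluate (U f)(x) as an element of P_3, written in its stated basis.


the image equals g(x) = -288x^3 + 216x^2 - 216x + 21

∇ f = 12x^3 - 18x^2 + 12x - 11
S_{-2} ∇ f = -96x^3 - 72x^2 - 24x - 11
S_{-2} f = 48x^4 + 16x - 3/2
∇ S_{-2} f = 192x^3 - 288x^2 + 192x - 32
[S_{-2}, ∇] f = -288x^3 + 216x^2 - 216x + 21


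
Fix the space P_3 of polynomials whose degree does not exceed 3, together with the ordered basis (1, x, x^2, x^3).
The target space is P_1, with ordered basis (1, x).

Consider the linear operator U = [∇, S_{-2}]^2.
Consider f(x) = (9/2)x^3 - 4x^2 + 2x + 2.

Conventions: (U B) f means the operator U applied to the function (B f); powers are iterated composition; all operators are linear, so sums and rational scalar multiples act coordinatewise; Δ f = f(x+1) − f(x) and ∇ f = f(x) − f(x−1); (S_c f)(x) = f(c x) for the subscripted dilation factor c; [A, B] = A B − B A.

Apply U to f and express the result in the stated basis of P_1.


S_{-2} f = -36x^3 - 16x^2 - 4x + 2
∇ S_{-2} f = -108x^2 + 76x - 24
∇ f = (27/2)x^2 - (43/2)x + 21/2
S_{-2} ∇ f = 54x^2 + 43x + 21/2
[∇, S_{-2}] f = -162x^2 + 33x - 69/2
S_{-2} [∇, S_{-2}] f = -648x^2 - 66x - 69/2
∇ S_{-2} [∇, S_{-2}] f = -1296x + 582
∇ [∇, S_{-2}] f = -324x + 195
S_{-2} ∇ [∇, S_{-2}] f = 648x + 195
[∇, S_{-2}] [∇, S_{-2}] f = -1944x + 387

the result is g(x) = -1944x + 387
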